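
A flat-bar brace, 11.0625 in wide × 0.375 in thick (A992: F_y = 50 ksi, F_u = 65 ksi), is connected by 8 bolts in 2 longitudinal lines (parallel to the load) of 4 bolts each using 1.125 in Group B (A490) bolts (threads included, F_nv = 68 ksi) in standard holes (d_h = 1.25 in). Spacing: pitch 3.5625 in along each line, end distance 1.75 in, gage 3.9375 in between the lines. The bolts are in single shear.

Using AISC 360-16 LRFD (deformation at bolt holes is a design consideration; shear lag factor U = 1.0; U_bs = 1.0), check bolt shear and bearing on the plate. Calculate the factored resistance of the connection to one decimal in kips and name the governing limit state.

Bolt shear: A_b = π(1.125)²/4 = 0.99402 in². φR_n = 0.75 × 68 × 0.99402 × 8 × 1 = 405.6 kips.
Bearing (0.375 in plate, F_u = 65 ksi): end bolts L_c = 1.75 − 1.25/2 = 1.125, R_n = min(1.2×1.125×0.375×65, 2.4×1.125×0.375×65) = 32.906 kips/bolt; interior L_c = 3.5625 − 1.25 = 2.3125, R_n = 65.813 kips/bolt. φR_n = 0.75 × (2×32.906 + 6×65.813) = 345.5 kips.
Governing: min(405.6, 345.5) = 345.5 kips → bearing.

345.5 kips (bearing governs)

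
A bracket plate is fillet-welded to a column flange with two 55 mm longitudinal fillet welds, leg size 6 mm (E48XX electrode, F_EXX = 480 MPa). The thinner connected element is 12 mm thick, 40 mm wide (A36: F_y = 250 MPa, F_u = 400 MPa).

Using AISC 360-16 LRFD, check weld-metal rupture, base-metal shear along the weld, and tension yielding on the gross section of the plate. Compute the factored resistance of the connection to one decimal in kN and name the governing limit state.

Weld metal: throat = 0.707×6 = 4.242 mm, L = 2×55 = 110 mm. φR_n = 0.75 × 0.6 × 480 × 4.242 × 110 = 100.8 kN.
Base metal shear (12 mm plate): yield φR_n = 1.0×0.6×250×12×110 = 198.0 kN; rupture φR_n = 0.75×0.6×400×12×110 = 237.6 kN; take 198.0 kN (yield).
Tension yield (gross): A_g = 40×12 = 480 mm². φR_n = 0.90 × 250 × 480 = 108.0 kN.
Governing: min(100.8, 198.0, 108.0) = 100.8 kN → weld metal.

100.8 kN (weld metal governs)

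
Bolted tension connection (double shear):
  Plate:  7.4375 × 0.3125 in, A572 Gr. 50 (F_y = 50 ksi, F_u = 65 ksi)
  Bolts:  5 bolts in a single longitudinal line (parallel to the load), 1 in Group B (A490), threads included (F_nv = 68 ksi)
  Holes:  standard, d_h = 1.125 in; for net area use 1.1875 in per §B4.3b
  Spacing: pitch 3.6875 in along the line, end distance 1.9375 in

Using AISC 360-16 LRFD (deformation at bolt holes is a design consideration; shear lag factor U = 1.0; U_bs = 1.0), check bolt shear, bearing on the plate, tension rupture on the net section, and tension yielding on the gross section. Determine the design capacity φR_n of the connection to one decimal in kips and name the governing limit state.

95.2 kips (net-section rupture governs)

Bolt shear: A_b = π(1)²/4 = 0.7854 in². φR_n = 0.75 × 68 × 0.7854 × 5 × 2 = 400.6 kips.
Bearing (0.3125 in plate, F_u = 65 ksi): end bolts L_c = 1.9375 − 1.125/2 = 1.375, R_n = min(1.2×1.375×0.3125×65, 2.4×1×0.3125×65) = 33.516 kips/bolt; interior L_c = 3.6875 − 1.125 = 2.5625, R_n = 48.75 kips/bolt. φR_n = 0.75 × (1×33.516 + 4×48.75) = 171.4 kips.
Tension rupture (net): A_n = (7.4375 − 1×1.1875)×0.3125 = 1.9531 in² (U = 1.0, A_e = A_n). φR_n = 0.75 × 65 × 1.9531 = 95.2 kips.
Tension yield (gross): A_g = 7.4375×0.3125 = 2.3242 in². φR_n = 0.90 × 50 × 2.3242 = 104.6 kips.
Governing: min(400.6, 171.4, 95.2, 104.6) = 95.2 kips → net-section rupture.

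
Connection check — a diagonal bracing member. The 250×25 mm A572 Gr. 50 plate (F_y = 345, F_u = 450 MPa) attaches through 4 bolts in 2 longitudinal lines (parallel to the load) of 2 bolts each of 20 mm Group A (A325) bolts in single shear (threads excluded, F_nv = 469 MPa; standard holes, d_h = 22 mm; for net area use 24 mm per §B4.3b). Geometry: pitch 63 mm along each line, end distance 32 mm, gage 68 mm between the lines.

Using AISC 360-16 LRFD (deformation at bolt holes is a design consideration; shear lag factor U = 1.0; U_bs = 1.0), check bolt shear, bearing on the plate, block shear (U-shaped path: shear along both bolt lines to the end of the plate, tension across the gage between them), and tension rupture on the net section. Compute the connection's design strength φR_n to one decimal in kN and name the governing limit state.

Bolt shear: A_b = π(20)²/4 = 314.16 mm². φR_n = 0.75 × 469 × 314.16 × 4 × 1 = 442.0 kN.
Bearing (25 mm plate, F_u = 450 MPa): end bolts L_c = 32 − 22/2 = 21, R_n = min(1.2×21×25×450, 2.4×20×25×450) = 283.5 kN/bolt; interior L_c = 63 − 22 = 41, R_n = 540 kN/bolt. φR_n = 0.75 × (2×283.5 + 2×540) = 1235.3 kN.
Block shear: shear path 2×[32+1×63] = 2×95 mm, A_gv = 4750, A_nv = 2×(95 − 1.5×24)×25 = 2950 mm²; tension across gage: (68 − 1×24)×25 = 1100 mm². R_n = min(0.6×450×2950, 0.6×345×4750) + 1.0×450×1100 = min(796.5, 983.25) + 495 = 1291.5 kN. φR_n = 0.75 × 1291.5 = 968.6 kN.
Tension rupture (net): A_n = (250 − 2×24)×25 = 5050 mm² (U = 1.0, A_e = A_n). φR_n = 0.75 × 450 × 5050 = 1704.4 kN.
Governing: min(442.0, 1235.3, 968.6, 1704.4) = 442.0 kN → bolt shear.

442.0 kN (bolt shear governs)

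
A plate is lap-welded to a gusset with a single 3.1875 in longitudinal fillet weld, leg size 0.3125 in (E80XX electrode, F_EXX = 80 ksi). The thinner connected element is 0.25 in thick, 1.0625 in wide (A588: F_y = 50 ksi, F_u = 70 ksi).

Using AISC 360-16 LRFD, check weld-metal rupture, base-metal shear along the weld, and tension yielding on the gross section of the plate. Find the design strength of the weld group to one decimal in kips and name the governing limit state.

12.0 kips (gross-section yield governs)

Weld metal: throat = 0.707×0.3125 = 0.22094 in, L = 3.1875 in. φR_n = 0.75 × 0.6 × 80 × 0.22094 × 3.1875 = 25.4 kips.
Base metal shear (0.25 in plate): yield φR_n = 1.0×0.6×50×0.25×3.1875 = 23.9 kips; rupture φR_n = 0.75×0.6×70×0.25×3.1875 = 25.1 kips; take 23.9 kips (yield).
Tension yield (gross): A_g = 1.0625×0.25 = 0.26563 in². φR_n = 0.90 × 50 × 0.26563 = 12.0 kips.
Governing: min(25.4, 23.9, 12.0) = 12.0 kips → gross-section yield.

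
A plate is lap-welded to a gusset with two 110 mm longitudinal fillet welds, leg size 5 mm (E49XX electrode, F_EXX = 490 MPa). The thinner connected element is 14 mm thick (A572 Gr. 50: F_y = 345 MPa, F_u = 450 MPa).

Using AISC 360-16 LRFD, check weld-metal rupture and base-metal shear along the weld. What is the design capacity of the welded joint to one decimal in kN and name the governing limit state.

171.5 kN (weld metal governs)

Weld metal: throat = 0.707×5 = 3.535 mm, L = 2×110 = 220 mm. φR_n = 0.75 × 0.6 × 490 × 3.535 × 220 = 171.5 kN.
Base metal shear (14 mm plate): yield φR_n = 1.0×0.6×345×14×220 = 637.6 kN; rupture φR_n = 0.75×0.6×450×14×220 = 623.7 kN; take 623.7 kN (rupture).
Governing: min(171.5, 623.7) = 171.5 kN → weld metal.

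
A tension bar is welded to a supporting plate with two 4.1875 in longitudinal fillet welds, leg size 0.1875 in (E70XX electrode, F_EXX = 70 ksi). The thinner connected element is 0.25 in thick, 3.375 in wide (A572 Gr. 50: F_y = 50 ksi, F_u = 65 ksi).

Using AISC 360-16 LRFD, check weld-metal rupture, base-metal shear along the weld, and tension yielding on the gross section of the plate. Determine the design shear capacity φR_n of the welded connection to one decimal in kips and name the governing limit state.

35.0 kips (weld metal governs)

Weld metal: throat = 0.707×0.1875 = 0.13256 in, L = 2×4.1875 = 8.375 in. φR_n = 0.75 × 0.6 × 70 × 0.13256 × 8.375 = 35.0 kips.
Base metal shear (0.25 in plate): yield φR_n = 1.0×0.6×50×0.25×8.375 = 62.8 kips; rupture φR_n = 0.75×0.6×65×0.25×8.375 = 61.2 kips; take 61.2 kips (rupture).
Tension yield (gross): A_g = 3.375×0.25 = 0.84375 in². φR_n = 0.90 × 50 × 0.84375 = 38.0 kips.
Governing: min(35.0, 61.2, 38.0) = 35.0 kips → weld metal.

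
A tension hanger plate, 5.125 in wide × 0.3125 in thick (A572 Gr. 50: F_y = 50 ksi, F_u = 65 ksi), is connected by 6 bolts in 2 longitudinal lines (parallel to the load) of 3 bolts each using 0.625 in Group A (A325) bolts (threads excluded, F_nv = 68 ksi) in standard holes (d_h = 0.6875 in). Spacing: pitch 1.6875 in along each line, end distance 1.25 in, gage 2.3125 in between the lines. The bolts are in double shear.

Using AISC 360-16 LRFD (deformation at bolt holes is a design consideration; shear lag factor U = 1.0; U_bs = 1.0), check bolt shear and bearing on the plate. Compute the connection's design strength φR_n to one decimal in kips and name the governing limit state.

Bolt shear: A_b = π(0.625)²/4 = 0.3068 in². φR_n = 0.75 × 68 × 0.3068 × 6 × 2 = 187.8 kips.
Bearing (0.3125 in plate, F_u = 65 ksi): end bolts L_c = 1.25 − 0.6875/2 = 0.90625, R_n = min(1.2×0.90625×0.3125×65, 2.4×0.625×0.3125×65) = 22.09 kips/bolt; interior L_c = 1.6875 − 0.6875 = 1, R_n = 24.375 kips/bolt. φR_n = 0.75 × (2×22.09 + 4×24.375) = 106.3 kips.
Governing: min(187.8, 106.3) = 106.3 kips → bearing.

106.3 kips (bearing governs)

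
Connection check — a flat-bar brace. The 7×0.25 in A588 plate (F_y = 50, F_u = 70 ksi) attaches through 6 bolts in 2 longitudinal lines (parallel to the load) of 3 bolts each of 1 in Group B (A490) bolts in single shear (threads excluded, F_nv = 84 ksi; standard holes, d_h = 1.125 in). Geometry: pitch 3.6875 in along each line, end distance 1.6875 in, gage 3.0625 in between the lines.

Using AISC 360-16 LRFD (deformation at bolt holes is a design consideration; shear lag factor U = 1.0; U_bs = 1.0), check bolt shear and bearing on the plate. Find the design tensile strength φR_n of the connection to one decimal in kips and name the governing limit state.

Bolt shear: A_b = π(1)²/4 = 0.7854 in². φR_n = 0.75 × 84 × 0.7854 × 6 × 1 = 296.9 kips.
Bearing (0.25 in plate, F_u = 70 ksi): end bolts L_c = 1.6875 − 1.125/2 = 1.125, R_n = min(1.2×1.125×0.25×70, 2.4×1×0.25×70) = 23.625 kips/bolt; interior L_c = 3.6875 − 1.125 = 2.5625, R_n = 42 kips/bolt. φR_n = 0.75 × (2×23.625 + 4×42) = 161.4 kips.
Governing: min(296.9, 161.4) = 161.4 kips → bearing.

161.4 kips (bearing governs)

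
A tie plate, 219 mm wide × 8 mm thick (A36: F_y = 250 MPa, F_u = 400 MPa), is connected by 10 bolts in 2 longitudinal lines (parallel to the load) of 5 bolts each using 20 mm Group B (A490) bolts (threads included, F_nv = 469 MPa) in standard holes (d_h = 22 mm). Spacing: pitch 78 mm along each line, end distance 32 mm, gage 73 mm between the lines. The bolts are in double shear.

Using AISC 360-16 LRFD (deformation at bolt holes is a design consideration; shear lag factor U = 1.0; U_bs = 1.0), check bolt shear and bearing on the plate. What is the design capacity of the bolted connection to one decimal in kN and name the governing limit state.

Bolt shear: A_b = π(20)²/4 = 314.16 mm². φR_n = 0.75 × 469 × 314.16 × 10 × 2 = 2210.1 kN.
Bearing (8 mm plate, F_u = 400 MPa): end bolts L_c = 32 − 22/2 = 21, R_n = min(1.2×21×8×400, 2.4×20×8×400) = 80.64 kN/bolt; interior L_c = 78 − 22 = 56, R_n = 153.6 kN/bolt. φR_n = 0.75 × (2×80.64 + 8×153.6) = 1042.6 kN.
Governing: min(2210.1, 1042.6) = 1042.6 kN → bearing.

1042.6 kN (bearing governs)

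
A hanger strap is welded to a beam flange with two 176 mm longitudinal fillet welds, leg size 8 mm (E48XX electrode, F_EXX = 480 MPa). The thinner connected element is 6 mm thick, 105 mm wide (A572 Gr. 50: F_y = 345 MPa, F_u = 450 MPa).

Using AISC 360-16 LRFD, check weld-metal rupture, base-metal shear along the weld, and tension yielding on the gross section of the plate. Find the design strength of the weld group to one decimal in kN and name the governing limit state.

195.6 kN (gross-section yield governs)

Weld metal: throat = 0.707×8 = 5.656 mm, L = 2×176 = 352 mm. φR_n = 0.75 × 0.6 × 480 × 5.656 × 352 = 430.0 kN.
Base metal shear (6 mm plate): yield φR_n = 1.0×0.6×345×6×352 = 437.2 kN; rupture φR_n = 0.75×0.6×450×6×352 = 427.7 kN; take 427.7 kN (rupture).
Tension yield (gross): A_g = 105×6 = 630 mm². φR_n = 0.90 × 345 × 630 = 195.6 kN.
Governing: min(430.0, 427.7, 195.6) = 195.6 kN → gross-section yield.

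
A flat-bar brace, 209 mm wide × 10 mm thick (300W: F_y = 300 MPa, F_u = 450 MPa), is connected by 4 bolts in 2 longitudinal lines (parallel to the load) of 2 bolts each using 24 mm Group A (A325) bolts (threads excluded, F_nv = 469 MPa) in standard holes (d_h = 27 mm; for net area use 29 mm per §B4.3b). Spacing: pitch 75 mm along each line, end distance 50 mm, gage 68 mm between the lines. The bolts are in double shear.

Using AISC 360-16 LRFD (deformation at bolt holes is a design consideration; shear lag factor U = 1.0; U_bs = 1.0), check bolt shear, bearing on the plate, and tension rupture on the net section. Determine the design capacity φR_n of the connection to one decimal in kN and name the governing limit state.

509.6 kN (net-section rupture governs)

Bolt shear: A_b = π(24)²/4 = 452.39 mm². φR_n = 0.75 × 469 × 452.39 × 4 × 2 = 1273.0 kN.
Bearing (10 mm plate, F_u = 450 MPa): end bolts L_c = 50 − 27/2 = 36.5, R_n = min(1.2×36.5×10×450, 2.4×24×10×450) = 197.1 kN/bolt; interior L_c = 75 − 27 = 48, R_n = 259.2 kN/bolt. φR_n = 0.75 × (2×197.1 + 2×259.2) = 684.5 kN.
Tension rupture (net): A_n = (209 − 2×29)×10 = 1510 mm² (U = 1.0, A_e = A_n). φR_n = 0.75 × 450 × 1510 = 509.6 kN.
Governing: min(1273.0, 684.5, 509.6) = 509.6 kN → net-section rupture.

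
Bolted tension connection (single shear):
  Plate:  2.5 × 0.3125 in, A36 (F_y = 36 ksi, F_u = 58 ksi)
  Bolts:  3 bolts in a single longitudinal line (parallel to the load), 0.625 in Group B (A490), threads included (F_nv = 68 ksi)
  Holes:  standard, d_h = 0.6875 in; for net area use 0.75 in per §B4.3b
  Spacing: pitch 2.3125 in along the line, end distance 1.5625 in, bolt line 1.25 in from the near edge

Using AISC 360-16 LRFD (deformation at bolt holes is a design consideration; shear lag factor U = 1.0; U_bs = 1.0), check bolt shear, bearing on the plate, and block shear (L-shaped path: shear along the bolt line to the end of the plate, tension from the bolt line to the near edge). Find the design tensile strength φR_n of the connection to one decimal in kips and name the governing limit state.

43.2 kips (block shear governs)

Bolt shear: A_b = π(0.625)²/4 = 0.3068 in². φR_n = 0.75 × 68 × 0.3068 × 3 × 1 = 46.9 kips.
Bearing (0.3125 in plate, F_u = 58 ksi): end bolts L_c = 1.5625 − 0.6875/2 = 1.21875, R_n = min(1.2×1.21875×0.3125×58, 2.4×0.625×0.3125×58) = 26.508 kips/bolt; interior L_c = 2.3125 − 0.6875 = 1.625, R_n = 27.188 kips/bolt. φR_n = 0.75 × (1×26.508 + 2×27.188) = 60.7 kips.
Block shear: shear path 1×[1.5625+2×2.3125] = 1×6.1875 in, A_gv = 1.9336, A_nv = 1×(6.1875 − 2.5×0.75)×0.3125 = 1.3477 in²; tension to near edge: (1.25 − 0.5×0.75)×0.3125 = 0.27344 in². R_n = min(0.6×58×1.3477, 0.6×36×1.9336) + 1.0×58×0.27344 = min(46.9, 41.766) + 15.86 = 57.626 kips. φR_n = 0.75 × 57.626 = 43.2 kips.
Governing: min(46.9, 60.7, 43.2) = 43.2 kips → block shear.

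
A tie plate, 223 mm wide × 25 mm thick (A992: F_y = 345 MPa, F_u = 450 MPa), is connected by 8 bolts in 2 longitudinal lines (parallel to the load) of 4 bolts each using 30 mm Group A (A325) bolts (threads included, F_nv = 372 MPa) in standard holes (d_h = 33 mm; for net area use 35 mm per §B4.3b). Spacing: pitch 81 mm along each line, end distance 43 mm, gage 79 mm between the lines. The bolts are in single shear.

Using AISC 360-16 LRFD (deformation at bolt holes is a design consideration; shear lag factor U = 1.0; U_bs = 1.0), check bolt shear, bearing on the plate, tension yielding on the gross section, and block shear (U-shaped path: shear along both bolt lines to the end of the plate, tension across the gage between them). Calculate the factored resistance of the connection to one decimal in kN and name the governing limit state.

Bolt shear: A_b = π(30)²/4 = 706.86 mm². φR_n = 0.75 × 372 × 706.86 × 8 × 1 = 1577.7 kN.
Bearing (25 mm plate, F_u = 450 MPa): end bolts L_c = 43 − 33/2 = 26.5, R_n = min(1.2×26.5×25×450, 2.4×30×25×450) = 357.75 kN/bolt; interior L_c = 81 − 33 = 48, R_n = 648 kN/bolt. φR_n = 0.75 × (2×357.75 + 6×648) = 3452.6 kN.
Tension yield (gross): A_g = 223×25 = 5575 mm². φR_n = 0.90 × 345 × 5575 = 1731.0 kN.
Block shear: shear path 2×[43+3×81] = 2×286 mm, A_gv = 14300, A_nv = 2×(286 − 3.5×35)×25 = 8175 mm²; tension across gage: (79 − 1×35)×25 = 1100 mm². R_n = min(0.6×450×8175, 0.6×345×14300) + 1.0×450×1100 = min(2207.3, 2960.1) + 495 = 2702.3 kN. φR_n = 0.75 × 2702.3 = 2026.7 kN.
Governing: min(1577.7, 3452.6, 1731.0, 2026.7) = 1577.7 kN → bolt shear.

1577.7 kN (bolt shear governs)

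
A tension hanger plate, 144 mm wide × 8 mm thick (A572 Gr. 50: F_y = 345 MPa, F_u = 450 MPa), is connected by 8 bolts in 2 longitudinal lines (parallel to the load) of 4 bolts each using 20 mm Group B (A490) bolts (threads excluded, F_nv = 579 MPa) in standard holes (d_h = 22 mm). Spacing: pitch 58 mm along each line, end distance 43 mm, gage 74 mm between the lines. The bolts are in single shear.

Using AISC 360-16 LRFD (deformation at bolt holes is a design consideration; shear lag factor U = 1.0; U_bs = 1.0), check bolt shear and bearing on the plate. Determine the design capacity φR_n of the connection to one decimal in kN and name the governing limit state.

907.2 kN (bearing governs)

Bolt shear: A_b = π(20)²/4 = 314.16 mm². φR_n = 0.75 × 579 × 314.16 × 8 × 1 = 1091.4 kN.
Bearing (8 mm plate, F_u = 450 MPa): end bolts L_c = 43 − 22/2 = 32, R_n = min(1.2×32×8×450, 2.4×20×8×450) = 138.24 kN/bolt; interior L_c = 58 − 22 = 36, R_n = 155.52 kN/bolt. φR_n = 0.75 × (2×138.24 + 6×155.52) = 907.2 kN.
Governing: min(1091.4, 907.2) = 907.2 kN → bearing.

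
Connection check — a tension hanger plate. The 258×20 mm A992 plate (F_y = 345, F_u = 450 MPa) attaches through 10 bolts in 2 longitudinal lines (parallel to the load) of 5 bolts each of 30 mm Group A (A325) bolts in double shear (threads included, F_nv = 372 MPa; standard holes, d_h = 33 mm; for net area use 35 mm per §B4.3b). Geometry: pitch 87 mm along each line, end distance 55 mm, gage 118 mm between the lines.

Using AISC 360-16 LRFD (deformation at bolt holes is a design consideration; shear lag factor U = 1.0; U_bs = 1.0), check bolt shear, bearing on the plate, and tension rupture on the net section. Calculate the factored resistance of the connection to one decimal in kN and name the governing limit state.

Bolt shear: A_b = π(30)²/4 = 706.86 mm². φR_n = 0.75 × 372 × 706.86 × 10 × 2 = 3944.3 kN.
Bearing (20 mm plate, F_u = 450 MPa): end bolts L_c = 55 − 33/2 = 38.5, R_n = min(1.2×38.5×20×450, 2.4×30×20×450) = 415.8 kN/bolt; interior L_c = 87 − 33 = 54, R_n = 583.2 kN/bolt. φR_n = 0.75 × (2×415.8 + 8×583.2) = 4122.9 kN.
Tension rupture (net): A_n = (258 − 2×35)×20 = 3760 mm² (U = 1.0, A_e = A_n). φR_n = 0.75 × 450 × 3760 = 1269.0 kN.
Governing: min(3944.3, 4122.9, 1269.0) = 1269.0 kN → net-section rupture.

1269.0 kN (net-section rupture governs)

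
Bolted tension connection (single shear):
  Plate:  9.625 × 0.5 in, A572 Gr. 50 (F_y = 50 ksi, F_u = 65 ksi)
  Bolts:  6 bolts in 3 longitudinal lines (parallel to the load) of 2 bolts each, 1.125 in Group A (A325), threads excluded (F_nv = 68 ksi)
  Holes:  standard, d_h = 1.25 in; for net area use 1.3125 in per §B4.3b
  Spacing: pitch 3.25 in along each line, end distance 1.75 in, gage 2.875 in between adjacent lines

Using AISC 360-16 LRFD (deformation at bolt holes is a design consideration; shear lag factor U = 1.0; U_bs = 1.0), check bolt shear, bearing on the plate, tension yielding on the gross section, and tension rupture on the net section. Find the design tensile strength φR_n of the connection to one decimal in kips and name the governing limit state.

Bolt shear: A_b = π(1.125)²/4 = 0.99402 in². φR_n = 0.75 × 68 × 0.99402 × 6 × 1 = 304.2 kips.
Bearing (0.5 in plate, F_u = 65 ksi): end bolts L_c = 1.75 − 1.25/2 = 1.125, R_n = min(1.2×1.125×0.5×65, 2.4×1.125×0.5×65) = 43.875 kips/bolt; interior L_c = 3.25 − 1.25 = 2, R_n = 78 kips/bolt. φR_n = 0.75 × (3×43.875 + 3×78) = 274.2 kips.
Tension yield (gross): A_g = 9.625×0.5 = 4.8125 in². φR_n = 0.90 × 50 × 4.8125 = 216.6 kips.
Tension rupture (net): A_n = (9.625 − 3×1.3125)×0.5 = 2.8438 in² (U = 1.0, A_e = A_n). φR_n = 0.75 × 65 × 2.8438 = 138.6 kips.
Governing: min(304.2, 274.2, 216.6, 138.6) = 138.6 kips → net-section rupture.

138.6 kips (net-section rupture governs)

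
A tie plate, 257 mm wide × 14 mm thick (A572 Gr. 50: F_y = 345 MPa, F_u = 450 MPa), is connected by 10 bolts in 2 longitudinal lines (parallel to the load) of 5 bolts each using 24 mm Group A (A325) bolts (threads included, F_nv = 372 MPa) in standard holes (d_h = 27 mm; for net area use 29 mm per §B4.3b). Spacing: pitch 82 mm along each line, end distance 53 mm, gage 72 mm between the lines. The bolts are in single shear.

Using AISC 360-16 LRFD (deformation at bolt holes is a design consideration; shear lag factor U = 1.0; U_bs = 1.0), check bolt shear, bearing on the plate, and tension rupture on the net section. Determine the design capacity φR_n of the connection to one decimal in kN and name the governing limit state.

940.3 kN (net-section rupture governs)

Bolt shear: A_b = π(24)²/4 = 452.39 mm². φR_n = 0.75 × 372 × 452.39 × 10 × 1 = 1262.2 kN.
Bearing (14 mm plate, F_u = 450 MPa): end bolts L_c = 53 − 27/2 = 39.5, R_n = min(1.2×39.5×14×450, 2.4×24×14×450) = 298.62 kN/bolt; interior L_c = 82 − 27 = 55, R_n = 362.88 kN/bolt. φR_n = 0.75 × (2×298.62 + 8×362.88) = 2625.2 kN.
Tension rupture (net): A_n = (257 − 2×29)×14 = 2786 mm² (U = 1.0, A_e = A_n). φR_n = 0.75 × 450 × 2786 = 940.3 kN.
Governing: min(1262.2, 2625.2, 940.3) = 940.3 kN → net-section rupture.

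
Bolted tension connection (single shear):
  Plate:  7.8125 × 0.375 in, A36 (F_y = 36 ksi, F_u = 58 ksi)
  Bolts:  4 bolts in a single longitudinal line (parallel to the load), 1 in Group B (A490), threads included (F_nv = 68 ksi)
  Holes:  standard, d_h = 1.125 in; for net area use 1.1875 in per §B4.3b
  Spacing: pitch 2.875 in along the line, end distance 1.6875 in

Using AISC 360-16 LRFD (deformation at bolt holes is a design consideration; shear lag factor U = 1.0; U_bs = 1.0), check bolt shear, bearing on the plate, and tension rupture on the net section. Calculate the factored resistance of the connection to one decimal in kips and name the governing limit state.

108.1 kips (net-section rupture governs)

Bolt shear: A_b = π(1)²/4 = 0.7854 in². φR_n = 0.75 × 68 × 0.7854 × 4 × 1 = 160.2 kips.
Bearing (0.375 in plate, F_u = 58 ksi): end bolts L_c = 1.6875 − 1.125/2 = 1.125, R_n = min(1.2×1.125×0.375×58, 2.4×1×0.375×58) = 29.363 kips/bolt; interior L_c = 2.875 − 1.125 = 1.75, R_n = 45.675 kips/bolt. φR_n = 0.75 × (1×29.363 + 3×45.675) = 124.8 kips.
Tension rupture (net): A_n = (7.8125 − 1×1.1875)×0.375 = 2.4844 in² (U = 1.0, A_e = A_n). φR_n = 0.75 × 58 × 2.4844 = 108.1 kips.
Governing: min(160.2, 124.8, 108.1) = 108.1 kips → net-section rupture.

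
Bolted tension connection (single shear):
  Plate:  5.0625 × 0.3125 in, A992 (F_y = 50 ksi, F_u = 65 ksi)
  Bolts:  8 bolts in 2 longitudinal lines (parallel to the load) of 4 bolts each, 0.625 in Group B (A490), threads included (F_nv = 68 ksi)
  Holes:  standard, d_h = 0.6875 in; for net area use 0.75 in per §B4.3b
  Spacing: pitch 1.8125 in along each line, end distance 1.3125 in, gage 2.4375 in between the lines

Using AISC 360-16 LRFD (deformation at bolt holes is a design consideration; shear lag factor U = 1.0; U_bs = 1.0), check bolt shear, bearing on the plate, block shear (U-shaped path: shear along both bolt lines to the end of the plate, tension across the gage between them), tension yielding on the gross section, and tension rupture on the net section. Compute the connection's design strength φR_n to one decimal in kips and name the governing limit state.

Bolt shear: A_b = π(0.625)²/4 = 0.3068 in². φR_n = 0.75 × 68 × 0.3068 × 8 × 1 = 125.2 kips.
Bearing (0.3125 in plate, F_u = 65 ksi): end bolts L_c = 1.3125 − 0.6875/2 = 0.96875, R_n = min(1.2×0.96875×0.3125×65, 2.4×0.625×0.3125×65) = 23.613 kips/bolt; interior L_c = 1.8125 − 0.6875 = 1.125, R_n = 27.422 kips/bolt. φR_n = 0.75 × (2×23.613 + 6×27.422) = 158.8 kips.
Block shear: shear path 2×[1.3125+3×1.8125] = 2×6.75 in, A_gv = 4.2188, A_nv = 2×(6.75 − 3.5×0.75)×0.3125 = 2.5781 in²; tension across gage: (2.4375 − 1×0.75)×0.3125 = 0.52734 in². R_n = min(0.6×65×2.5781, 0.6×50×4.2188) + 1.0×65×0.52734 = min(100.55, 126.56) + 34.277 = 134.83 kips. φR_n = 0.75 × 134.83 = 101.1 kips.
Tension yield (gross): A_g = 5.0625×0.3125 = 1.582 in². φR_n = 0.90 × 50 × 1.582 = 71.2 kips.
Tension rupture (net): A_n = (5.0625 − 2×0.75)×0.3125 = 1.1133 in² (U = 1.0, A_e = A_n). φR_n = 0.75 × 65 × 1.1133 = 54.3 kips.
Governing: min(125.2, 158.8, 101.1, 71.2, 54.3) = 54.3 kips → net-section rupture.

54.3 kips (net-section rupture governs)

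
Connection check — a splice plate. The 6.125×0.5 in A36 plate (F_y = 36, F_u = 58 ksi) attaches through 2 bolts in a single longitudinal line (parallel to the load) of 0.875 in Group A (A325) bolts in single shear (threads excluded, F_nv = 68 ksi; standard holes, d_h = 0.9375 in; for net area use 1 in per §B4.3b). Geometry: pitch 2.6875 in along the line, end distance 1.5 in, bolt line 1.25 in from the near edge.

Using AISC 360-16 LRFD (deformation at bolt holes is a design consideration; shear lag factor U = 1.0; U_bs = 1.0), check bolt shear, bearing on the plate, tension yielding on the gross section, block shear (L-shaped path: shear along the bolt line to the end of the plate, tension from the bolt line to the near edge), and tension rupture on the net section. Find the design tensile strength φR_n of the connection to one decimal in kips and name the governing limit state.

Bolt shear: A_b = π(0.875)²/4 = 0.60132 in². φR_n = 0.75 × 68 × 0.60132 × 2 × 1 = 61.3 kips.
Bearing (0.5 in plate, F_u = 58 ksi): end bolts L_c = 1.5 − 0.9375/2 = 1.03125, R_n = min(1.2×1.03125×0.5×58, 2.4×0.875×0.5×58) = 35.888 kips/bolt; interior L_c = 2.6875 − 0.9375 = 1.75, R_n = 60.9 kips/bolt. φR_n = 0.75 × (1×35.888 + 1×60.9) = 72.6 kips.
Tension yield (gross): A_g = 6.125×0.5 = 3.0625 in². φR_n = 0.90 × 36 × 3.0625 = 99.2 kips.
Block shear: shear path 1×[1.5+1×2.6875] = 1×4.1875 in, A_gv = 2.0938, A_nv = 1×(4.1875 − 1.5×1)×0.5 = 1.3438 in²; tension to near edge: (1.25 − 0.5×1)×0.5 = 0.375 in². R_n = min(0.6×58×1.3438, 0.6×36×2.0938) + 1.0×58×0.375 = min(46.764, 45.226) + 21.75 = 66.976 kips. φR_n = 0.75 × 66.976 = 50.2 kips.
Tension rupture (net): A_n = (6.125 − 1×1)×0.5 = 2.5625 in² (U = 1.0, A_e = A_n). φR_n = 0.75 × 58 × 2.5625 = 111.5 kips.
Governing: min(61.3, 72.6, 99.2, 50.2, 111.5) = 50.2 kips → block shear.

50.2 kips (block shear governs)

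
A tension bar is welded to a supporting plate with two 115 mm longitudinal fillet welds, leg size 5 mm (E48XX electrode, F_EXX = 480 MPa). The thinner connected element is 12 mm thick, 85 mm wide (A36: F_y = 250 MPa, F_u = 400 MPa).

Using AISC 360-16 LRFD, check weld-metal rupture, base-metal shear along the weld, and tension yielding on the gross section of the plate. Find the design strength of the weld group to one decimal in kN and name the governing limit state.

175.6 kN (weld metal governs)

Weld metal: throat = 0.707×5 = 3.535 mm, L = 2×115 = 230 mm. φR_n = 0.75 × 0.6 × 480 × 3.535 × 230 = 175.6 kN.
Base metal shear (12 mm plate): yield φR_n = 1.0×0.6×250×12×230 = 414.0 kN; rupture φR_n = 0.75×0.6×400×12×230 = 496.8 kN; take 414.0 kN (yield).
Tension yield (gross): A_g = 85×12 = 1020 mm². φR_n = 0.90 × 250 × 1020 = 229.5 kN.
Governing: min(175.6, 414.0, 229.5) = 175.6 kN → weld metal.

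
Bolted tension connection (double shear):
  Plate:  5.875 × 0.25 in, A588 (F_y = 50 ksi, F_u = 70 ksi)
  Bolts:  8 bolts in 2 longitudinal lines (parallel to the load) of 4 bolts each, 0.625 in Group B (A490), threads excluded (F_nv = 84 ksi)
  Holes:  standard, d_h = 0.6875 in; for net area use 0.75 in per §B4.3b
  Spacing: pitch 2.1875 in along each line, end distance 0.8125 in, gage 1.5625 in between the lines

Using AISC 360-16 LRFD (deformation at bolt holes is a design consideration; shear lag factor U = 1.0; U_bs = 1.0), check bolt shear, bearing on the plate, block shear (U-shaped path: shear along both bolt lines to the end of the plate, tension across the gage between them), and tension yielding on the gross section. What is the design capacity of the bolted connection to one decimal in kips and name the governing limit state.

66.1 kips (gross-section yield governs)

Bolt shear: A_b = π(0.625)²/4 = 0.3068 in². φR_n = 0.75 × 84 × 0.3068 × 8 × 2 = 309.3 kips.
Bearing (0.25 in plate, F_u = 70 ksi): end bolts L_c = 0.8125 − 0.6875/2 = 0.46875, R_n = min(1.2×0.46875×0.25×70, 2.4×0.625×0.25×70) = 9.8438 kips/bolt; interior L_c = 2.1875 − 0.6875 = 1.5, R_n = 26.25 kips/bolt. φR_n = 0.75 × (2×9.8438 + 6×26.25) = 132.9 kips.
Block shear: shear path 2×[0.8125+3×2.1875] = 2×7.375 in, A_gv = 3.6875, A_nv = 2×(7.375 − 3.5×0.75)×0.25 = 2.375 in²; tension across gage: (1.5625 − 1×0.75)×0.25 = 0.20313 in². R_n = min(0.6×70×2.375, 0.6×50×3.6875) + 1.0×70×0.20313 = min(99.75, 110.63) + 14.219 = 113.97 kips. φR_n = 0.75 × 113.97 = 85.5 kips.
Tension yield (gross): A_g = 5.875×0.25 = 1.4688 in². φR_n = 0.90 × 50 × 1.4688 = 66.1 kips.
Governing: min(309.3, 132.9, 85.5, 66.1) = 66.1 kips → gross-section yield.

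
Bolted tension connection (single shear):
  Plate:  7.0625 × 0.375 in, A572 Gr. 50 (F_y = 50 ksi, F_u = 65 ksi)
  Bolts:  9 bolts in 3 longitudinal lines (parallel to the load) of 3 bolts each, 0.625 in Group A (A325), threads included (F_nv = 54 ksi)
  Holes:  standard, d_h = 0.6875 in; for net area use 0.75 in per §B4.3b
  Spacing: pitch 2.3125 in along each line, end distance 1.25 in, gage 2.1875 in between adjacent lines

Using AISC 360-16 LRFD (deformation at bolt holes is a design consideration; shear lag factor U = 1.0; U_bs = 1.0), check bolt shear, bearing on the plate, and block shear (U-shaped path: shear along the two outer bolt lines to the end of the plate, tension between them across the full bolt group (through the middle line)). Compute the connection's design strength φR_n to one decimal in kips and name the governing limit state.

111.8 kips (bolt shear governs)

Bolt shear: A_b = π(0.625)²/4 = 0.3068 in². φR_n = 0.75 × 54 × 0.3068 × 9 × 1 = 111.8 kips.
Bearing (0.375 in plate, F_u = 65 ksi): end bolts L_c = 1.25 − 0.6875/2 = 0.90625, R_n = min(1.2×0.90625×0.375×65, 2.4×0.625×0.375×65) = 26.508 kips/bolt; interior L_c = 2.3125 − 0.6875 = 1.625, R_n = 36.563 kips/bolt. φR_n = 0.75 × (3×26.508 + 6×36.563) = 224.2 kips.
Block shear: shear path 2×[1.25+2×2.3125] = 2×5.875 in, A_gv = 4.4063, A_nv = 2×(5.875 − 2.5×0.75)×0.375 = 3 in²; tension across gage: (4.375 − 2×0.75)×0.375 = 1.0781 in². R_n = min(0.6×65×3, 0.6×50×4.4063) + 1.0×65×1.0781 = min(117, 132.19) + 70.077 = 187.08 kips. φR_n = 0.75 × 187.08 = 140.3 kips.
Governing: min(111.8, 224.2, 140.3) = 111.8 kips → bolt shear.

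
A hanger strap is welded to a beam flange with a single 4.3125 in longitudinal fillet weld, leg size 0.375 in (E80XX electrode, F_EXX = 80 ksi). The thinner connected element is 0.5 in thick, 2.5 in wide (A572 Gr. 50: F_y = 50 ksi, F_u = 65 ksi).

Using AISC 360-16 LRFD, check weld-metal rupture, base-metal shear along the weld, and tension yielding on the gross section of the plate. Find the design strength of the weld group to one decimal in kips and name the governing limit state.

41.2 kips (weld metal governs)

Weld metal: throat = 0.707×0.375 = 0.26513 in, L = 4.3125 in. φR_n = 0.75 × 0.6 × 80 × 0.26513 × 4.3125 = 41.2 kips.
Base metal shear (0.5 in plate): yield φR_n = 1.0×0.6×50×0.5×4.3125 = 64.7 kips; rupture φR_n = 0.75×0.6×65×0.5×4.3125 = 63.1 kips; take 63.1 kips (rupture).
Tension yield (gross): A_g = 2.5×0.5 = 1.25 in². φR_n = 0.90 × 50 × 1.25 = 56.3 kips.
Governing: min(41.2, 63.1, 56.3) = 41.2 kips → weld metal.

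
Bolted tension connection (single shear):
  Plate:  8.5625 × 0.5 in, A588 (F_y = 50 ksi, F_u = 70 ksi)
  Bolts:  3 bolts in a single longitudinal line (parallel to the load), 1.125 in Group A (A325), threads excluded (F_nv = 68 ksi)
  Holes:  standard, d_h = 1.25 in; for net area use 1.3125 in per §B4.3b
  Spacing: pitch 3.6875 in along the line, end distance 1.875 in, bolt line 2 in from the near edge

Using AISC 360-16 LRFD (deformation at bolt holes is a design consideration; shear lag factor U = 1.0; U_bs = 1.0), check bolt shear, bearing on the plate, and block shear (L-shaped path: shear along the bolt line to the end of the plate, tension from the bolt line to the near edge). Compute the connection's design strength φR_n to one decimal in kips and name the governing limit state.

129.3 kips (block shear governs)

Bolt shear: A_b = π(1.125)²/4 = 0.99402 in². φR_n = 0.75 × 68 × 0.99402 × 3 × 1 = 152.1 kips.
Bearing (0.5 in plate, F_u = 70 ksi): end bolts L_c = 1.875 − 1.25/2 = 1.25, R_n = min(1.2×1.25×0.5×70, 2.4×1.125×0.5×70) = 52.5 kips/bolt; interior L_c = 3.6875 − 1.25 = 2.4375, R_n = 94.5 kips/bolt. φR_n = 0.75 × (1×52.5 + 2×94.5) = 181.1 kips.
Block shear: shear path 1×[1.875+2×3.6875] = 1×9.25 in, A_gv = 4.625, A_nv = 1×(9.25 − 2.5×1.3125)×0.5 = 2.9844 in²; tension to near edge: (2 − 0.5×1.3125)×0.5 = 0.67188 in². R_n = min(0.6×70×2.9844, 0.6×50×4.625) + 1.0×70×0.67188 = min(125.34, 138.75) + 47.032 = 172.37 kips. φR_n = 0.75 × 172.37 = 129.3 kips.
Governing: min(152.1, 181.1, 129.3) = 129.3 kips → block shear.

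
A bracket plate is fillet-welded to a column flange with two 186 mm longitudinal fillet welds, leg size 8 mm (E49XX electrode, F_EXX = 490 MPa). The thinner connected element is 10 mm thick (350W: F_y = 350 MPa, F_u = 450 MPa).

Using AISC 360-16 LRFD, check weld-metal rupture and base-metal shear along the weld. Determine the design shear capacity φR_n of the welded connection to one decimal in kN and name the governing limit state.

463.9 kN (weld metal governs)

Weld metal: throat = 0.707×8 = 5.656 mm, L = 2×186 = 372 mm. φR_n = 0.75 × 0.6 × 490 × 5.656 × 372 = 463.9 kN.
Base metal shear (10 mm plate): yield φR_n = 1.0×0.6×350×10×372 = 781.2 kN; rupture φR_n = 0.75×0.6×450×10×372 = 753.3 kN; take 753.3 kN (rupture).
Governing: min(463.9, 753.3) = 463.9 kN → weld metal.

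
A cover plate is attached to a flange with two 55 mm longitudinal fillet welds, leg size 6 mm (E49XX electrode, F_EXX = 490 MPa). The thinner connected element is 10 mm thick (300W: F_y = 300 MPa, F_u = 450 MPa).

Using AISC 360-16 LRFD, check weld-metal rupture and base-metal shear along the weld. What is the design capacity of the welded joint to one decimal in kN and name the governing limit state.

102.9 kN (weld metal governs)

Weld metal: throat = 0.707×6 = 4.242 mm, L = 2×55 = 110 mm. φR_n = 0.75 × 0.6 × 490 × 4.242 × 110 = 102.9 kN.
Base metal shear (10 mm plate): yield φR_n = 1.0×0.6×300×10×110 = 198.0 kN; rupture φR_n = 0.75×0.6×450×10×110 = 222.8 kN; take 198.0 kN (yield).
Governing: min(102.9, 198.0) = 102.9 kN → weld metal.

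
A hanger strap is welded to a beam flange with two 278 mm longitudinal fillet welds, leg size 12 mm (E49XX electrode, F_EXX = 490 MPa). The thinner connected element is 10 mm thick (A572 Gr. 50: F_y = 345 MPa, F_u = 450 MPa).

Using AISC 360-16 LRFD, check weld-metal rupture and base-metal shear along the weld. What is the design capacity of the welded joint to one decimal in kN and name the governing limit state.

1040.1 kN (weld metal governs)

Weld metal: throat = 0.707×12 = 8.484 mm, L = 2×278 = 556 mm. φR_n = 0.75 × 0.6 × 490 × 8.484 × 556 = 1040.1 kN.
Base metal shear (10 mm plate): yield φR_n = 1.0×0.6×345×10×556 = 1150.9 kN; rupture φR_n = 0.75×0.6×450×10×556 = 1125.9 kN; take 1125.9 kN (rupture).
Governing: min(1040.1, 1125.9) = 1040.1 kN → weld metal.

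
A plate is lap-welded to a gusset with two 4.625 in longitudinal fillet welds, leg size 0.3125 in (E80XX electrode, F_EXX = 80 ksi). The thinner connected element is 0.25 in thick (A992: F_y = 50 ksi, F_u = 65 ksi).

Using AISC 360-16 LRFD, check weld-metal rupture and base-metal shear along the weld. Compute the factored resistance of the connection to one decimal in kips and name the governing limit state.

Weld metal: throat = 0.707×0.3125 = 0.22094 in, L = 2×4.625 = 9.25 in. φR_n = 0.75 × 0.6 × 80 × 0.22094 × 9.25 = 73.6 kips.
Base metal shear (0.25 in plate): yield φR_n = 1.0×0.6×50×0.25×9.25 = 69.4 kips; rupture φR_n = 0.75×0.6×65×0.25×9.25 = 67.6 kips; take 67.6 kips (rupture).
Governing: min(73.6, 67.6) = 67.6 kips → base-metal shear.

67.6 kips (base-metal shear governs)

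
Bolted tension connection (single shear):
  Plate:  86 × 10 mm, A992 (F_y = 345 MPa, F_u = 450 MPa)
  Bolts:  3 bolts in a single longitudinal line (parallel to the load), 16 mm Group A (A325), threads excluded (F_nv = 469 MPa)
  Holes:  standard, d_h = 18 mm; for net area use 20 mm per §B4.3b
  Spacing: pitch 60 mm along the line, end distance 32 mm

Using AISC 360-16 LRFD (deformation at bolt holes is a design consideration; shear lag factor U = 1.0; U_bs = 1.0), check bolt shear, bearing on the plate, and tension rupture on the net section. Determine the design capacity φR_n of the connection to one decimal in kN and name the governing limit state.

Bolt shear: A_b = π(16)²/4 = 201.06 mm². φR_n = 0.75 × 469 × 201.06 × 3 × 1 = 212.2 kN.
Bearing (10 mm plate, F_u = 450 MPa): end bolts L_c = 32 − 18/2 = 23, R_n = min(1.2×23×10×450, 2.4×16×10×450) = 124.2 kN/bolt; interior L_c = 60 − 18 = 42, R_n = 172.8 kN/bolt. φR_n = 0.75 × (1×124.2 + 2×172.8) = 352.4 kN.
Tension rupture (net): A_n = (86 − 1×20)×10 = 660 mm² (U = 1.0, A_e = A_n). φR_n = 0.75 × 450 × 660 = 222.8 kN.
Governing: min(212.2, 352.4, 222.8) = 212.2 kN → bolt shear.

212.2 kN (bolt shear governs)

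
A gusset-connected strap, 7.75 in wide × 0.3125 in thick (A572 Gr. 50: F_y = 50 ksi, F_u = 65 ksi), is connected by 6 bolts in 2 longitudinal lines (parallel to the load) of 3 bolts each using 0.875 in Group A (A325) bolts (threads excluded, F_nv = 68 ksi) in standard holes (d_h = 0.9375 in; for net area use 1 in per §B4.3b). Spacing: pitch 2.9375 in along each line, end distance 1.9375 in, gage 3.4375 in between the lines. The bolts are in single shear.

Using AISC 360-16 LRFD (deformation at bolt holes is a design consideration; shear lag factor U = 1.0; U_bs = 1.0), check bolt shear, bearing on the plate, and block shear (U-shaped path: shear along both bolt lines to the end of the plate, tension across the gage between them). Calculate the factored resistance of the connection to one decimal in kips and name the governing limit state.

Bolt shear: A_b = π(0.875)²/4 = 0.60132 in². φR_n = 0.75 × 68 × 0.60132 × 6 × 1 = 184.0 kips.
Bearing (0.3125 in plate, F_u = 65 ksi): end bolts L_c = 1.9375 − 0.9375/2 = 1.46875, R_n = min(1.2×1.46875×0.3125×65, 2.4×0.875×0.3125×65) = 35.801 kips/bolt; interior L_c = 2.9375 − 0.9375 = 2, R_n = 42.656 kips/bolt. φR_n = 0.75 × (2×35.801 + 4×42.656) = 181.7 kips.
Block shear: shear path 2×[1.9375+2×2.9375] = 2×7.8125 in, A_gv = 4.8828, A_nv = 2×(7.8125 − 2.5×1)×0.3125 = 3.3203 in²; tension across gage: (3.4375 − 1×1)×0.3125 = 0.76172 in². R_n = min(0.6×65×3.3203, 0.6×50×4.8828) + 1.0×65×0.76172 = min(129.49, 146.48) + 49.512 = 179 kips. φR_n = 0.75 × 179 = 134.3 kips.
Governing: min(184.0, 181.7, 134.3) = 134.3 kips → block shear.

134.3 kips (block shear governs)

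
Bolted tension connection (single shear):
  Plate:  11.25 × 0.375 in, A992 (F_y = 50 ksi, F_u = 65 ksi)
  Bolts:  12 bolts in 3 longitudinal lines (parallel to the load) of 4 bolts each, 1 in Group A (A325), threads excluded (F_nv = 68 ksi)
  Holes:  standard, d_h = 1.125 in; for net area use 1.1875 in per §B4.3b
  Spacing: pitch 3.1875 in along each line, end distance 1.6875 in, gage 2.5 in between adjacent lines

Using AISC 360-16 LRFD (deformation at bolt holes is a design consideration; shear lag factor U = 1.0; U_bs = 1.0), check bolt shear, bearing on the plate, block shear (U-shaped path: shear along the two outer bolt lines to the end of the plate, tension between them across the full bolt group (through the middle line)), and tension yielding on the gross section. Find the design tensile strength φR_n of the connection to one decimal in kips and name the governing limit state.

189.8 kips (gross-section yield governs)

Bolt shear: A_b = π(1)²/4 = 0.7854 in². φR_n = 0.75 × 68 × 0.7854 × 12 × 1 = 480.7 kips.
Bearing (0.375 in plate, F_u = 65 ksi): end bolts L_c = 1.6875 − 1.125/2 = 1.125, R_n = min(1.2×1.125×0.375×65, 2.4×1×0.375×65) = 32.906 kips/bolt; interior L_c = 3.1875 − 1.125 = 2.0625, R_n = 58.5 kips/bolt. φR_n = 0.75 × (3×32.906 + 9×58.5) = 468.9 kips.
Block shear: shear path 2×[1.6875+3×3.1875] = 2×11.25 in, A_gv = 8.4375, A_nv = 2×(11.25 − 3.5×1.1875)×0.375 = 5.3203 in²; tension across gage: (5 − 2×1.1875)×0.375 = 0.98438 in². R_n = min(0.6×65×5.3203, 0.6×50×8.4375) + 1.0×65×0.98438 = min(207.49, 253.13) + 63.985 = 271.48 kips. φR_n = 0.75 × 271.48 = 203.6 kips.
Tension yield (gross): A_g = 11.25×0.375 = 4.2188 in². φR_n = 0.90 × 50 × 4.2188 = 189.8 kips.
Governing: min(480.7, 468.9, 203.6, 189.8) = 189.8 kips → gross-section yield.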